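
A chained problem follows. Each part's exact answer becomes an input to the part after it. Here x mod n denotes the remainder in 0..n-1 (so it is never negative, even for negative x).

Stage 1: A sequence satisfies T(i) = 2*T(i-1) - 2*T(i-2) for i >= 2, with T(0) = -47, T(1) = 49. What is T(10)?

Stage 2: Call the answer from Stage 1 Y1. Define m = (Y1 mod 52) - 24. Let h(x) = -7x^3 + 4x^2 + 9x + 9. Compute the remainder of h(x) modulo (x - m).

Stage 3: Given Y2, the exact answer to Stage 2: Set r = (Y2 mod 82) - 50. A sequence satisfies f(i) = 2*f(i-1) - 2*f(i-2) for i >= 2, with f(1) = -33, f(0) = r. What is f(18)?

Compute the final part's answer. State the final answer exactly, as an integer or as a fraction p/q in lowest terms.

-6144

Stage 1: T(2) = 2*(49) - 2*(-47) = 192; iterating: T(2)=192, T(3)=286, T(4)=188, T(5)=-196, T(6)=-768, T(7)=-1144, T(8)=-752, T(9)=784, T(10)=3072; answer 3072
Stage 2: Y1 = 3072; m = -20; remainder = value at the root: -7*(-20)^3 + 4*(-20)^2 + 9*(-20)^1 + 9 = (56000) + (1600) + (-180) + (9) = 57429; answer 57429
Stage 3: Y2 = 57429; r = -21; f(2) = 2*(-33) - 2*(-21) = -24; iterating: f(2)=-24, f(3)=18, f(4)=84, f(5)=132, f(6)=96, f(7)=-72, f(8)=-336, f(9)=-528, f(10)=-384, f(11)=288, f(12)=1344, f(13)=2112, f(14)=1536, f(15)=-1152, f(16)=-5376, f(17)=-8448, f(18)=-6144; answer -6144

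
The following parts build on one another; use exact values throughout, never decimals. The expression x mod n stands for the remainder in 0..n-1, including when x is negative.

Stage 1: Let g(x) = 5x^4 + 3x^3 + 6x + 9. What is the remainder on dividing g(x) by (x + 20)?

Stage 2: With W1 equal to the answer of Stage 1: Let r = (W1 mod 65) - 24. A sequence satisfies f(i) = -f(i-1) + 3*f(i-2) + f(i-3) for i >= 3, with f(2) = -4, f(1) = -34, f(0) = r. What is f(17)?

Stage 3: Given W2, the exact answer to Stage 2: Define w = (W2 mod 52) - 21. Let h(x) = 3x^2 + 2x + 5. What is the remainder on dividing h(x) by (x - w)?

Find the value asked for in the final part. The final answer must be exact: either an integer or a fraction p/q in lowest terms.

Stage 1: remainder = value at the root: 5*(-20)^4 + 3*(-20)^3 + 6*(-20)^1 + 9 = (800000) + (-24000) + (-120) + (9) = 775889; answer 775889
Stage 2: W1 = 775889; r = 25; f(3) = -1*(-4) + 3*(-34) + 1*(25) = -73; iterating: f(3)=-73, f(4)=27, f(5)=-250, f(6)=258, f(7)=-981, f(8)=1505, f(9)=-4190, f(10)=7724, f(11)=-18789, f(12)=37771, f(13)=-86414, f(14)=180938, f(15)=-402409, f(16)=858809, f(17)=-1885098; answer -1885098
Stage 3: W2 = -1885098; w = -15; remainder = value at the root: 3*(-15)^2 + 2*(-15)^1 + 5 = (675) + (-30) + (5) = 650; answer 650

650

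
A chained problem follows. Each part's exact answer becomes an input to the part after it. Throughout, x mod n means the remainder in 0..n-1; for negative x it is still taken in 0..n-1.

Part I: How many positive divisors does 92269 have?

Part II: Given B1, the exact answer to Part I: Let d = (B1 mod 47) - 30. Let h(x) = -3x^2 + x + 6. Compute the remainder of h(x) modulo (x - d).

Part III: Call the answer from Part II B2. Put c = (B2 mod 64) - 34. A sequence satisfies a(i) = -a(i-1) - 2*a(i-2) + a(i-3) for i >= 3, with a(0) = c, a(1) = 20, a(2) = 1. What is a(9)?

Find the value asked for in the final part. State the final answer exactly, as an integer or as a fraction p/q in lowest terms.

Part I: 92269 is prime, so its only divisors are 1 and 92269; count = 2; answer 2
Part II: B1 = 2; d = -28; remainder = value at the root: -3*(-28)^2 + 1*(-28)^1 + 6 = (-2352) + (-28) + (6) = -2374; answer -2374
Part III: B2 = -2374; c = 24; a(3) = -1*(1) - 2*(20) + 1*(24) = -17; iterating: a(3)=-17, a(4)=35, a(5)=0, a(6)=-87, a(7)=122, a(8)=52, a(9)=-383; answer -383

-383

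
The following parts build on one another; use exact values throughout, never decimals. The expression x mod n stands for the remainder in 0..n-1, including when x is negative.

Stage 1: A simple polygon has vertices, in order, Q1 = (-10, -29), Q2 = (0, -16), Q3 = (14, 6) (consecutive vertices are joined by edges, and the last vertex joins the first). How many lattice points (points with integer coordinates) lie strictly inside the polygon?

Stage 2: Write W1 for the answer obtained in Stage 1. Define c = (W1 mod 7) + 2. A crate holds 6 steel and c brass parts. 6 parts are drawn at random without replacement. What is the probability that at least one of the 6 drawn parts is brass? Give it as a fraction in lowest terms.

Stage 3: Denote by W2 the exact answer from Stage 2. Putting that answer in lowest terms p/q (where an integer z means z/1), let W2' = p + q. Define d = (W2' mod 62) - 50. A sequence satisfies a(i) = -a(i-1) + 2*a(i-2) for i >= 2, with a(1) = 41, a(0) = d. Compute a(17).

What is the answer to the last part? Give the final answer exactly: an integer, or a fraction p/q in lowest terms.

Stage 1: cross terms: (-10*-16 - 0*-29)=160, (0*6 - 14*-16)=224, (14*-29 - -10*6)=-346; twice the area = |38| = 38; area = 19; boundary points = 1 + 2 + 1 = 4; strictly interior points = area - boundary/2 + 1 = 18; answer 18
Stage 2: W1 = 18; c = 6; total draws C(12,6) = 924; complement C(6,6) = 1; favorable 924 - 1 = 923; P = 923/924; answer 923/924
Stage 3: W2 = 923/924; threaded value p + q = 1847; d = -1; a(2) = -1*(41) + 2*(-1) = -43; iterating: a(2)=-43, a(3)=125, a(4)=-211, a(5)=461, a(6)=-883, a(7)=1805, a(8)=-3571, a(9)=7181, a(10)=-14323, a(11)=28685, a(12)=-57331, a(13)=114701, a(14)=-229363, a(15)=458765, a(16)=-917491, a(17)=1835021; answer 1835021

1835021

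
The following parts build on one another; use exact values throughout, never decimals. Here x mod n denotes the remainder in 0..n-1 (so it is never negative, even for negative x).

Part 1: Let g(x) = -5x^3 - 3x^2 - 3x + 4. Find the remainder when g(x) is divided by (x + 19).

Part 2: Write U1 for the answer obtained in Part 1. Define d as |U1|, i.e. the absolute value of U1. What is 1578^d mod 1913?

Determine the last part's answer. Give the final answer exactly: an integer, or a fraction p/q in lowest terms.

1202

Part 1: remainder = value at the root: -5*(-19)^3 - 3*(-19)^2 - 3*(-19)^1 + 4 = (34295) + (-1083) + (57) + (4) = 33273; answer 33273
Part 2: U1 = 33273; d = 33273; squarings mod 1913: 1578^1=1578, 1578^2=1271, 1578^4=869, 1578^8=1439, 1578^16=855, 1578^32=259, 1578^64=126, 1578^128=572, 1578^256=61, 1578^512=1808, 1578^1024=1460, 1578^2048=518, 1578^4096=504, 1578^8192=1500, 1578^16384=312, 1578^32768=1694; 1578^33273 = 1578^1 * 1578^8 * 1578^16 * 1578^32 * 1578^64 * 1578^128 * 1578^256 * 1578^32768 = 1202 (mod 1913); answer 1202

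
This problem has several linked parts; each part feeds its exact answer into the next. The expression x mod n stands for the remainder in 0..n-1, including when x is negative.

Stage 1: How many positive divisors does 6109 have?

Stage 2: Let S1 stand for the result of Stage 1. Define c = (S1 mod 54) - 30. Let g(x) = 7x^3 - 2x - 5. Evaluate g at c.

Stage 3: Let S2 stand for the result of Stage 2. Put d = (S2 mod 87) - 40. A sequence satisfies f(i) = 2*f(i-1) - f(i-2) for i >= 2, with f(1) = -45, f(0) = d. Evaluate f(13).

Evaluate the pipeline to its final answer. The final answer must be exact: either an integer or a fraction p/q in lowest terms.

Stage 1: 6109 = 41 * 149; number of divisors = (1+1) * (1+1) = 4; answer 4
Stage 2: S1 = 4; c = -26; 7*(-26)^3 - 2*(-26)^1 - 5 = (-123032) + (52) + (-5) = -122985; answer -122985
Stage 3: S2 = -122985; d = -7; f(2) = 2*(-45) - 1*(-7) = -83; iterating: f(2)=-83, f(3)=-121, f(4)=-159, f(5)=-197, f(6)=-235, f(7)=-273, f(8)=-311, f(9)=-349, f(10)=-387, f(11)=-425, f(12)=-463, f(13)=-501; answer -501

-501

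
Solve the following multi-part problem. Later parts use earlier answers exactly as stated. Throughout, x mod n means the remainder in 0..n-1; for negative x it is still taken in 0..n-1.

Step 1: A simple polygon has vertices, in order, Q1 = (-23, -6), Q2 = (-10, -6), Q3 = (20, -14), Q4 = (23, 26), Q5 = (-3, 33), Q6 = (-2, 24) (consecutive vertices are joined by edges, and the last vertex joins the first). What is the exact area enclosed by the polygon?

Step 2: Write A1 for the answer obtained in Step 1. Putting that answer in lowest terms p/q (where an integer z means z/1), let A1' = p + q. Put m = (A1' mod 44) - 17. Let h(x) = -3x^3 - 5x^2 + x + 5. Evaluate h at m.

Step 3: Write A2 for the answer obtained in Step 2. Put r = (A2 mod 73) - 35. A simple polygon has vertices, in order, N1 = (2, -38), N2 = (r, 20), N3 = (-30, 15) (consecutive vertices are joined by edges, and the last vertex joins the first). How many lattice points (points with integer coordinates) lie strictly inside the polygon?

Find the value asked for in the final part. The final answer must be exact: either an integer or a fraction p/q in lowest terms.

1402

Step 1: cross terms: (-23*-6 - -10*-6)=78, (-10*-14 - 20*-6)=260, (20*26 - 23*-14)=842, (23*33 - -3*26)=837, (-3*24 - -2*33)=-6, (-2*-6 - -23*24)=564; twice the area = |2575| = 2575; area = 2575/2; answer 2575/2
Step 2: A1 = 2575/2; threaded value p + q = 2577; m = 8; -3*(8)^3 - 5*(8)^2 + 1*(8)^1 + 5 = (-1536) + (-320) + (8) + (5) = -1843; answer -1843
Step 3: A2 = -1843; r = 20; cross terms: (2*20 - 20*-38)=800, (20*15 - -30*20)=900, (-30*-38 - 2*15)=1110; twice the area = |2810| = 2810; area = 1405; boundary points = 2 + 5 + 1 = 8; strictly interior points = area - boundary/2 + 1 = 1402; answer 1402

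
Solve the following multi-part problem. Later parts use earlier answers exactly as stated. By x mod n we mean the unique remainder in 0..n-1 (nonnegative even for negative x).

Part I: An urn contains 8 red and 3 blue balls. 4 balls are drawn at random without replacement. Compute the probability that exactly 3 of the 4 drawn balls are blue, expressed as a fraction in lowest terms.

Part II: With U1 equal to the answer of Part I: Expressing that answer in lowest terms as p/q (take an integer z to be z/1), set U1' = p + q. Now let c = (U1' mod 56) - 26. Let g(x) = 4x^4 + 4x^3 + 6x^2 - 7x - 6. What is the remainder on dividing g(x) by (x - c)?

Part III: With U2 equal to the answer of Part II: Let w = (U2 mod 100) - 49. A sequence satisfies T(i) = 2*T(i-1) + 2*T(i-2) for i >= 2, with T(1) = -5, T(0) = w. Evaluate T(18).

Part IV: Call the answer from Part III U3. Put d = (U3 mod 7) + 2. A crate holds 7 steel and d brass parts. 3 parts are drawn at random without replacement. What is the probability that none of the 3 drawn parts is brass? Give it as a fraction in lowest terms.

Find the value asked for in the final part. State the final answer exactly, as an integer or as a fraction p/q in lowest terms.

Part I: total draws C(11,4) = 330; favorable C(3,3)*C(8,1) = 8; P = 4/165; answer 4/165
Part II: U1 = 4/165; threaded value p + q = 169; c = -25; remainder = value at the root: 4*(-25)^4 + 4*(-25)^3 + 6*(-25)^2 - 7*(-25)^1 - 6 = (1562500) + (-62500) + (3750) + (175) + (-6) = 1503919; answer 1503919
Part III: U2 = 1503919; w = -30; T(2) = 2*(-5) + 2*(-30) = -70; iterating: T(2)=-70, T(3)=-150, T(4)=-440, T(5)=-1180, T(6)=-3240, T(7)=-8840, T(8)=-24160, T(9)=-66000, T(10)=-180320, T(11)=-492640, T(12)=-1345920, T(13)=-3677120, T(14)=-10046080, T(15)=-27446400, T(16)=-74984960, T(17)=-204862720, T(18)=-559695360; answer -559695360
Part IV: U3 = -559695360; d = 2; total draws C(9,3) = 84; favorable C(7,3) = 35; P = 5/12; answer 5/12

5/12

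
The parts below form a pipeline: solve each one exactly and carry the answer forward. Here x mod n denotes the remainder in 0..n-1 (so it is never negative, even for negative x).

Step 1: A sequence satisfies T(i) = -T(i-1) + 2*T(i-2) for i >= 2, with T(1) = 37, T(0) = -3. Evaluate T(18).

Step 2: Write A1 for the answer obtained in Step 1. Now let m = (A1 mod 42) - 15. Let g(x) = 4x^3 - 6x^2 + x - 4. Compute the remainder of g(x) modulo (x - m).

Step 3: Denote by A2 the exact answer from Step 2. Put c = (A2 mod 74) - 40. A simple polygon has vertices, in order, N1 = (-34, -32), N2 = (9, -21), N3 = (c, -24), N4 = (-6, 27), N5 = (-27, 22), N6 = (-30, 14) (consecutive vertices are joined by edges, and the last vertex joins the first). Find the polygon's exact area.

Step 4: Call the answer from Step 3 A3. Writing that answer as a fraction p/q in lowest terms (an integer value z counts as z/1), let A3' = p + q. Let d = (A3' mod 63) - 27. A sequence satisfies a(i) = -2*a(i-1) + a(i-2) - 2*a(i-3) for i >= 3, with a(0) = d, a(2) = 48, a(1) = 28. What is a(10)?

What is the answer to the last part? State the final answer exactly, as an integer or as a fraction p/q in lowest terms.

Step 1: T(2) = -1*(37) + 2*(-3) = -43; iterating: T(2)=-43, T(3)=117, T(4)=-203, T(5)=437, T(6)=-843, T(7)=1717, T(8)=-3403, T(9)=6837, T(10)=-13643, T(11)=27317, T(12)=-54603, T(13)=109237, T(14)=-218443, T(15)=436917, T(16)=-873803, T(17)=1747637, T(18)=-3495243; answer -3495243
Step 2: A1 = -3495243; m = 24; remainder = value at the root: 4*(24)^3 - 6*(24)^2 + 1*(24)^1 - 4 = (55296) + (-3456) + (24) + (-4) = 51860; answer 51860
Step 3: A2 = 51860; c = 20; cross terms: (-34*-21 - 9*-32)=1002, (9*-24 - 20*-21)=204, (20*27 - -6*-24)=396, (-6*22 - -27*27)=597, (-27*14 - -30*22)=282, (-30*-32 - -34*14)=1436; twice the area = |3917| = 3917; area = 3917/2; answer 3917/2
Step 4: A3 = 3917/2; threaded value p + q = 3919; d = -14; a(3) = -2*(48) + 1*(28) - 2*(-14) = -40; iterating: a(3)=-40, a(4)=72, a(5)=-280, a(6)=712, a(7)=-1848, a(8)=4968, a(9)=-13208, a(10)=35080; answer 35080

35080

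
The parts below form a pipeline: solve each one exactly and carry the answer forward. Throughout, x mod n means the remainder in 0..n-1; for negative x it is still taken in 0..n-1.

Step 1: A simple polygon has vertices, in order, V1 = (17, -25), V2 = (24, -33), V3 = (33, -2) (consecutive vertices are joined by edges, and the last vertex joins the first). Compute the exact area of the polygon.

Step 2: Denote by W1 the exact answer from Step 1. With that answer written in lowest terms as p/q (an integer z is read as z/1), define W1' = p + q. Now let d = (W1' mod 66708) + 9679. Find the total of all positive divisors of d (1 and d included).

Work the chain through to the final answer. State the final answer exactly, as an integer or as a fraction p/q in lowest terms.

17964

Step 1: cross terms: (17*-33 - 24*-25)=39, (24*-2 - 33*-33)=1041, (33*-25 - 17*-2)=-791; twice the area = |289| = 289; area = 289/2; answer 289/2
Step 2: W1 = 289/2; threaded value p + q = 291; d = 9970; 9970 = 2 * 5 * 997; sigma = (1 + 2) * (1 + 5) * (1 + 997) = 3 * 6 * 998 = 17964; answer 17964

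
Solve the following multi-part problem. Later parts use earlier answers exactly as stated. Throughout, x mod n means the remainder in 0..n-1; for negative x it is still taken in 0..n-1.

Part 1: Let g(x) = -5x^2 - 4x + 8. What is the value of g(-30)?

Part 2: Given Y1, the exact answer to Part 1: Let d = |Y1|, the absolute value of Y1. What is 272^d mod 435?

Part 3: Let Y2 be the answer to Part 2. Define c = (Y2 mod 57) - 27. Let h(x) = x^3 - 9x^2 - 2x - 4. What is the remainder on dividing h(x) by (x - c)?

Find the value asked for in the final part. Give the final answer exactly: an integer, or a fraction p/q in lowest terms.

Part 1: -5*(-30)^2 - 4*(-30)^1 + 8 = (-4500) + (120) + (8) = -4372; answer -4372
Part 2: Y1 = -4372; d = 4372; squarings mod 435: 272^1=272, 272^2=34, 272^4=286, 272^8=16, 272^16=256, 272^32=286, 272^64=16, 272^128=256, 272^256=286, 272^512=16, 272^1024=256, 272^2048=286, 272^4096=16; 272^4372 = 272^4 * 272^16 * 272^256 * 272^4096 = 286 (mod 435); answer 286
Part 3: Y2 = 286; c = -26; remainder = value at the root: 1*(-26)^3 - 9*(-26)^2 - 2*(-26)^1 - 4 = (-17576) + (-6084) + (52) + (-4) = -23612; answer -23612

-23612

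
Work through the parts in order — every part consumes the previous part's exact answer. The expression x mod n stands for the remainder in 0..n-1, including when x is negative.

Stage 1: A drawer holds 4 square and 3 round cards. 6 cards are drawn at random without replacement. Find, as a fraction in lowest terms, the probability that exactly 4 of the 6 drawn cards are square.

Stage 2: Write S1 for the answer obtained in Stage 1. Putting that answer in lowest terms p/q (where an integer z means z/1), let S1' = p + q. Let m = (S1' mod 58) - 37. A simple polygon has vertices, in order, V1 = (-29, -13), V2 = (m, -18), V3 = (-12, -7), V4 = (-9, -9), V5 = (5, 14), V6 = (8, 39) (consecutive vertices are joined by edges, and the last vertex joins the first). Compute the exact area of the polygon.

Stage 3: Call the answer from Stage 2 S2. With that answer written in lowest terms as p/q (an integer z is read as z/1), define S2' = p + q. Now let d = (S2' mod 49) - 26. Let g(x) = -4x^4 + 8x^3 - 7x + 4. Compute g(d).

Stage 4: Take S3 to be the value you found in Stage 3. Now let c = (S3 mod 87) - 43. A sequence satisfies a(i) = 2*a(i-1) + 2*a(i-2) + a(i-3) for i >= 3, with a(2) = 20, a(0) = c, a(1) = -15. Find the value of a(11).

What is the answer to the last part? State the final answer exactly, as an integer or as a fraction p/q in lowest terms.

124444

Stage 1: total draws C(7,6) = 7; favorable C(4,4)*C(3,2) = 3; P = 3/7; answer 3/7
Stage 2: S1 = 3/7; threaded value p + q = 10; m = -27; cross terms: (-29*-18 - -27*-13)=171, (-27*-7 - -12*-18)=-27, (-12*-9 - -9*-7)=45, (-9*14 - 5*-9)=-81, (5*39 - 8*14)=83, (8*-13 - -29*39)=1027; twice the area = |1218| = 1218; area = 609; answer 609
Stage 3: S2 = 609; threaded value p + q = 610; d = -4; -4*(-4)^4 + 8*(-4)^3 - 7*(-4)^1 + 4 = (-1024) + (-512) + (28) + (4) = -1504; answer -1504
Stage 4: S3 = -1504; c = 19; a(3) = 2*(20) + 2*(-15) + 1*(19) = 29; iterating: a(3)=29, a(4)=83, a(5)=244, a(6)=683, a(7)=1937, a(8)=5484, a(9)=15525, a(10)=43955, a(11)=124444; answer 124444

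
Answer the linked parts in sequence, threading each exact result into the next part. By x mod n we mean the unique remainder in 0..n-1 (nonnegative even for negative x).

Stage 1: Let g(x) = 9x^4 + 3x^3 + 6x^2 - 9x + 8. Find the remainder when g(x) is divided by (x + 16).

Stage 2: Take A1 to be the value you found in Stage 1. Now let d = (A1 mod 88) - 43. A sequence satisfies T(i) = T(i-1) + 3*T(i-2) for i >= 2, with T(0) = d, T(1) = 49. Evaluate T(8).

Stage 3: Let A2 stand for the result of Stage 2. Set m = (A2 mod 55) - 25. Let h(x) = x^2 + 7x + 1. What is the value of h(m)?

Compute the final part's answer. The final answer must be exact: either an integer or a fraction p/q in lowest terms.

Stage 1: remainder = value at the root: 9*(-16)^4 + 3*(-16)^3 + 6*(-16)^2 - 9*(-16)^1 + 8 = (589824) + (-12288) + (1536) + (144) + (8) = 579224; answer 579224
Stage 2: A1 = 579224; d = -35; T(2) = 1*(49) + 3*(-35) = -56; iterating: T(2)=-56, T(3)=91, T(4)=-77, T(5)=196, T(6)=-35, T(7)=553, T(8)=448; answer 448
Stage 3: A2 = 448; m = -17; 1*(-17)^2 + 7*(-17)^1 + 1 = (289) + (-119) + (1) = 171; answer 171

171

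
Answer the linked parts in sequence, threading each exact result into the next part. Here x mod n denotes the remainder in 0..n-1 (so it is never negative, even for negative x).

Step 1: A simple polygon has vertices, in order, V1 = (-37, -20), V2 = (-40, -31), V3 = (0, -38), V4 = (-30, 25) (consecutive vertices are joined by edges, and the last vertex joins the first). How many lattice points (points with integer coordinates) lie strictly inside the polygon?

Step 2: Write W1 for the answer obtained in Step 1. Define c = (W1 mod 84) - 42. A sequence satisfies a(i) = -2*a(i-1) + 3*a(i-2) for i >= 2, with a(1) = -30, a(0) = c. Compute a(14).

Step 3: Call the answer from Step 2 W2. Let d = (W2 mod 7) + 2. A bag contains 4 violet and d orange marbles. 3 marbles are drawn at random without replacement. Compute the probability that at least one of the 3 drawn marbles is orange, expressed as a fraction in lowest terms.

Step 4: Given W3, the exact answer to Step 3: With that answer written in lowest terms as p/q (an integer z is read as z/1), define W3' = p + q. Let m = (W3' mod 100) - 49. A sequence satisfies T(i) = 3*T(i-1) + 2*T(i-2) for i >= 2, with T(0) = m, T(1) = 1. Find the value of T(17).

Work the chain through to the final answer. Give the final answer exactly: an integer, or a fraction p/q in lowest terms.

-6573553913

Step 1: cross terms: (-37*-31 - -40*-20)=347, (-40*-38 - 0*-31)=1520, (0*25 - -30*-38)=-1140, (-30*-20 - -37*25)=1525; twice the area = |2252| = 2252; area = 1126; boundary points = 1 + 1 + 3 + 1 = 6; strictly interior points = area - boundary/2 + 1 = 1124; answer 1124
Step 2: W1 = 1124; c = -10; a(2) = -2*(-30) + 3*(-10) = 30; iterating: a(2)=30, a(3)=-150, a(4)=390, a(5)=-1230, a(6)=3630, a(7)=-10950, a(8)=32790, a(9)=-98430, a(10)=295230, a(11)=-885750, a(12)=2657190, a(13)=-7971630, a(14)=23914830; answer 23914830
Step 3: W2 = 23914830; d = 4; total draws C(8,3) = 56; complement C(4,3) = 4; favorable 56 - 4 = 52; P = 13/14; answer 13/14
Step 4: W3 = 13/14; threaded value p + q = 27; m = -22; T(2) = 3*(1) + 2*(-22) = -41; iterating: T(2)=-41, T(3)=-121, T(4)=-445, T(5)=-1577, T(6)=-5621, T(7)=-20017, T(8)=-71293, T(9)=-253913, T(10)=-904325, T(11)=-3220801, T(12)=-11471053, T(13)=-40854761, T(14)=-145506389, T(15)=-518228689, T(16)=-1845698845, T(17)=-6573553913; answer -6573553913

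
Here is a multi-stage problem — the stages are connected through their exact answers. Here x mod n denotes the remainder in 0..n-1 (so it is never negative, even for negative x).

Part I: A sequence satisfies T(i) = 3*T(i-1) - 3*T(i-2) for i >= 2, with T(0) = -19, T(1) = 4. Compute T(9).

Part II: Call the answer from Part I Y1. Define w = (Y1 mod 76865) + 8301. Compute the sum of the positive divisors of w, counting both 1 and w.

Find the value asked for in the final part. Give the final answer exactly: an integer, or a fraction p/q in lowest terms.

79902

Part I: T(2) = 3*(4) - 3*(-19) = 69; iterating: T(2)=69, T(3)=195, T(4)=378, T(5)=549, T(6)=513, T(7)=-108, T(8)=-1863, T(9)=-5265; answer -5265
Part II: Y1 = -5265; w = 79901; 79901 is prime, so its only divisors are 1 and 79901; sigma = 1 + 79901 = 79902; answer 79902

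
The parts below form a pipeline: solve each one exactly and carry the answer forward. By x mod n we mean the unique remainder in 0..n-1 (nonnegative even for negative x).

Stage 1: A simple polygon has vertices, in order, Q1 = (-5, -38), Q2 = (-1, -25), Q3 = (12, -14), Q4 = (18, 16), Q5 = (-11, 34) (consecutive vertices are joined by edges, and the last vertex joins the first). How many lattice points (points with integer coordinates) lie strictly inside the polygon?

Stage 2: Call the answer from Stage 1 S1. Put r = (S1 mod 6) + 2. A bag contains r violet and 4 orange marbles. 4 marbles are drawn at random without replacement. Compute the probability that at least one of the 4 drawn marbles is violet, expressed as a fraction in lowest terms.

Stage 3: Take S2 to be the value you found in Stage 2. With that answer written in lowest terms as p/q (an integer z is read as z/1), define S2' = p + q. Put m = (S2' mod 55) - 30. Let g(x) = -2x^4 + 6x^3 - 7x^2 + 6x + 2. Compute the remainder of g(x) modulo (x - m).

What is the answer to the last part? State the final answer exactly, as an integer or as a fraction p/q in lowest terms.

-19

Stage 1: cross terms: (-5*-25 - -1*-38)=87, (-1*-14 - 12*-25)=314, (12*16 - 18*-14)=444, (18*34 - -11*16)=788, (-11*-38 - -5*34)=588; twice the area = |2221| = 2221; area = 2221/2; boundary points = 1 + 1 + 6 + 1 + 6 = 15; strictly interior points = area - boundary/2 + 1 = 1104; answer 1104
Stage 2: S1 = 1104; r = 2; total draws C(6,4) = 15; complement C(4,4) = 1; favorable 15 - 1 = 14; P = 14/15; answer 14/15
Stage 3: S2 = 14/15; threaded value p + q = 29; m = -1; remainder = value at the root: -2*(-1)^4 + 6*(-1)^3 - 7*(-1)^2 + 6*(-1)^1 + 2 = (-2) + (-6) + (-7) + (-6) + (2) = -19; answer -19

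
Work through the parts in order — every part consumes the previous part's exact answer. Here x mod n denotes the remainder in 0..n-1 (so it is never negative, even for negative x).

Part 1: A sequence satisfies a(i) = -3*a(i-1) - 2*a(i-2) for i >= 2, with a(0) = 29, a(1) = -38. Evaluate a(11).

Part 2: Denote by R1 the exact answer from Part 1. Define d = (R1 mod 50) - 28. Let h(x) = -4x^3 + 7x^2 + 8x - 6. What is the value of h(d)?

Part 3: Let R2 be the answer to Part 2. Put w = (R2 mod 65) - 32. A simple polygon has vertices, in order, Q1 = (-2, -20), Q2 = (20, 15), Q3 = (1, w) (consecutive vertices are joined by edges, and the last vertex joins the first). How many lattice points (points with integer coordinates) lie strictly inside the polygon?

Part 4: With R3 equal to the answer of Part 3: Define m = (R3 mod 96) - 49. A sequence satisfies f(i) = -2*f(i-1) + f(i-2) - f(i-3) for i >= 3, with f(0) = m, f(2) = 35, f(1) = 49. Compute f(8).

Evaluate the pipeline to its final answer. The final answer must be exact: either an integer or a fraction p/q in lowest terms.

Part 1: a(2) = -3*(-38) - 2*(29) = 56; iterating: a(2)=56, a(3)=-92, a(4)=164, a(5)=-308, a(6)=596, a(7)=-1172, a(8)=2324, a(9)=-4628, a(10)=9236, a(11)=-18452; answer -18452
Part 2: R1 = -18452; d = 20; -4*(20)^3 + 7*(20)^2 + 8*(20)^1 - 6 = (-32000) + (2800) + (160) + (-6) = -29046; answer -29046
Part 3: R2 = -29046; w = -23; cross terms: (-2*15 - 20*-20)=370, (20*-23 - 1*15)=-475, (1*-20 - -2*-23)=-66; twice the area = |-171| = 171; area = 171/2; boundary points = 1 + 19 + 3 = 23; strictly interior points = area - boundary/2 + 1 = 75; answer 75
Part 4: R3 = 75; m = 26; f(3) = -2*(35) + 1*(49) - 1*(26) = -47; iterating: f(3)=-47, f(4)=80, f(5)=-242, f(6)=611, f(7)=-1544, f(8)=3941; answer 3941

3941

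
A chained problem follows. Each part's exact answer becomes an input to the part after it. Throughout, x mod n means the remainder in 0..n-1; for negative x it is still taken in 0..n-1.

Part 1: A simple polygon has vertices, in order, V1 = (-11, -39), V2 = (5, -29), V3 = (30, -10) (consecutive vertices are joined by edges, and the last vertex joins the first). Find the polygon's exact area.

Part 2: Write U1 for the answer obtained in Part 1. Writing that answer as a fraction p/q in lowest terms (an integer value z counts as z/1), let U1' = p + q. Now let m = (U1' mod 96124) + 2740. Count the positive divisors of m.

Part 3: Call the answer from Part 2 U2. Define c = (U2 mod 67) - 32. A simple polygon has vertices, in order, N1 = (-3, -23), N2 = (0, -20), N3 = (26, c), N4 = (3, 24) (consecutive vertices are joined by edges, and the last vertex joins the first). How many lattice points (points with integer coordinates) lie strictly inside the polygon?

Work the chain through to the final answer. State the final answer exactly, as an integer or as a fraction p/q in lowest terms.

623

Part 1: cross terms: (-11*-29 - 5*-39)=514, (5*-10 - 30*-29)=820, (30*-39 - -11*-10)=-1280; twice the area = |54| = 54; area = 27; answer 27
Part 2: U1 = 27; threaded value p + q = 28; m = 2768; 2768 = 2^4 * 173; number of divisors = (4+1) * (1+1) = 10; answer 10
Part 3: U2 = 10; c = -22; cross terms: (-3*-20 - 0*-23)=60, (0*-22 - 26*-20)=520, (26*24 - 3*-22)=690, (3*-23 - -3*24)=3; twice the area = |1273| = 1273; area = 1273/2; boundary points = 3 + 2 + 23 + 1 = 29; strictly interior points = area - boundary/2 + 1 = 623; answer 623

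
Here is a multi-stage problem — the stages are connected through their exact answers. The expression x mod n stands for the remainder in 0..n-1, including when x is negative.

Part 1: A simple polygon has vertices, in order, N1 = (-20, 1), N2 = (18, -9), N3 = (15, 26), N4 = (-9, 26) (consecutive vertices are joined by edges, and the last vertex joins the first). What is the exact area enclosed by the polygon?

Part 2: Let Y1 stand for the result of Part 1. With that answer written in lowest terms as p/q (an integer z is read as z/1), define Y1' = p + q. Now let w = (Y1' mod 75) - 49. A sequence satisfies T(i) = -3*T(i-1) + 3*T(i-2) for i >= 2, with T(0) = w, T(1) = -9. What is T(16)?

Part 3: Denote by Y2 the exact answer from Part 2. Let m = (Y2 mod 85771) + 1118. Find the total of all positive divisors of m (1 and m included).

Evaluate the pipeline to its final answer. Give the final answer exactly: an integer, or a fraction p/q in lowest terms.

23760

Part 1: cross terms: (-20*-9 - 18*1)=162, (18*26 - 15*-9)=603, (15*26 - -9*26)=624, (-9*1 - -20*26)=511; twice the area = |1900| = 1900; area = 950; answer 950
Part 2: Y1 = 950; threaded value p + q = 951; w = 2; T(2) = -3*(-9) + 3*(2) = 33; iterating: T(2)=33, T(3)=-126, T(4)=477, T(5)=-1809, T(6)=6858, T(7)=-26001, T(8)=98577, T(9)=-373734, T(10)=1416933, T(11)=-5372001, T(12)=20366802, T(13)=-77216409, T(14)=292749633, T(15)=-1109898126, T(16)=4207943277; answer 4207943277
Part 3: Y2 = 4207943277; m = 19135; 19135 = 5 * 43 * 89; sigma = (1 + 5) * (1 + 43) * (1 + 89) = 6 * 44 * 90 = 23760; answer 23760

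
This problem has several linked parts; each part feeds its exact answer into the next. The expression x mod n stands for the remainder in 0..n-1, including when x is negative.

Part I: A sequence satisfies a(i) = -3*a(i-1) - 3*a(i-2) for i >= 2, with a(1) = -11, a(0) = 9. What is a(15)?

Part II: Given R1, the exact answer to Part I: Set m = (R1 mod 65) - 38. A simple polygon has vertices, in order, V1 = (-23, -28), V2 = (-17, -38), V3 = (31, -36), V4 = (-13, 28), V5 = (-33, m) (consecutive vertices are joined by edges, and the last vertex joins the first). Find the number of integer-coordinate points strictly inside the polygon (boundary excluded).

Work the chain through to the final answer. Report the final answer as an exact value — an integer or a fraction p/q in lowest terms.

Part I: a(2) = -3*(-11) - 3*(9) = 6; iterating: a(2)=6, a(3)=15, a(4)=-63, a(5)=144, a(6)=-243, a(7)=297, a(8)=-162, a(9)=-405, a(10)=1701, a(11)=-3888, a(12)=6561, a(13)=-8019, a(14)=4374, a(15)=10935; answer 10935
Part II: R1 = 10935; m = -23; cross terms: (-23*-38 - -17*-28)=398, (-17*-36 - 31*-38)=1790, (31*28 - -13*-36)=400, (-13*-23 - -33*28)=1223, (-33*-28 - -23*-23)=395; twice the area = |4206| = 4206; area = 2103; boundary points = 2 + 2 + 4 + 1 + 5 = 14; strictly interior points = area - boundary/2 + 1 = 2097; answer 2097

2097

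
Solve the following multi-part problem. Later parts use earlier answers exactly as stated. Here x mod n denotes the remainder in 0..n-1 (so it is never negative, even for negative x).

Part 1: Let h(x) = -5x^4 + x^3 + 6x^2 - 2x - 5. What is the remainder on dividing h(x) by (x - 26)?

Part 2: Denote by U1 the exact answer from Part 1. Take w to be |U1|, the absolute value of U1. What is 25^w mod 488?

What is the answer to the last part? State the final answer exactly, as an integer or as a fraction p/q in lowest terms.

1

Part 1: remainder = value at the root: -5*(26)^4 + 1*(26)^3 + 6*(26)^2 - 2*(26)^1 - 5 = (-2284880) + (17576) + (4056) + (-52) + (-5) = -2263305; answer -2263305
Part 2: U1 = -2263305; w = 2263305; squarings mod 488: 25^1=25, 25^2=137, 25^4=225, 25^8=361, 25^16=25, 25^32=137, 25^64=225, 25^128=361, 25^256=25, 25^512=137, 25^1024=225, 25^2048=361, 25^4096=25, 25^8192=137, 25^16384=225, 25^32768=361, 25^65536=25, 25^131072=137, 25^262144=225, 25^524288=361, 25^1048576=25, 25^2097152=137; 25^2263305 = 25^1 * 25^8 * 25^256 * 25^2048 * 25^32768 * 25^131072 * 25^2097152 = 1 (mod 488); answer 1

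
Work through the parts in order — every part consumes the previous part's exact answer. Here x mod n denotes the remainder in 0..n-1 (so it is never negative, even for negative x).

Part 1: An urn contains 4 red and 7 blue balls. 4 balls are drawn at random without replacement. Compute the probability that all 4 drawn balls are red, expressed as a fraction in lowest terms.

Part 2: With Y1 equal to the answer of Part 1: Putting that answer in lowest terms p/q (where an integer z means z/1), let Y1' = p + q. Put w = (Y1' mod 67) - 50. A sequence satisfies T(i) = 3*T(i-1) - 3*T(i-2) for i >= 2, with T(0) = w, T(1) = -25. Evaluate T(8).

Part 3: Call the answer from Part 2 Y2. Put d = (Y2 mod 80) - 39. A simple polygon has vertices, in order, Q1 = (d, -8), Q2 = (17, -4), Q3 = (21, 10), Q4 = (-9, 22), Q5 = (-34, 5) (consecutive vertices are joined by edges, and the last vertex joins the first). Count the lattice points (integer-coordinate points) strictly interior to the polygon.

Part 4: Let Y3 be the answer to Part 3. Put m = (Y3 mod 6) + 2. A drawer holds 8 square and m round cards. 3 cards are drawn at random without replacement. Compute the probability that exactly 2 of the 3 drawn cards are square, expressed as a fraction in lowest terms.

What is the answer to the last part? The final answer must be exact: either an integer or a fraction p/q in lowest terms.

6/13

Part 1: total draws C(11,4) = 330; favorable C(4,4) = 1; P = 1/330; answer 1/330
Part 2: Y1 = 1/330; threaded value p + q = 331; w = 13; T(2) = 3*(-25) - 3*(13) = -114; iterating: T(2)=-114, T(3)=-267, T(4)=-459, T(5)=-576, T(6)=-351, T(7)=675, T(8)=3078; answer 3078
Part 3: Y2 = 3078; d = -1; cross terms: (-1*-4 - 17*-8)=140, (17*10 - 21*-4)=254, (21*22 - -9*10)=552, (-9*5 - -34*22)=703, (-34*-8 - -1*5)=277; twice the area = |1926| = 1926; area = 963; boundary points = 2 + 2 + 6 + 1 + 1 = 12; strictly interior points = area - boundary/2 + 1 = 958; answer 958
Part 4: Y3 = 958; m = 6; total draws C(14,3) = 364; favorable C(8,2)*C(6,1) = 168; P = 6/13; answer 6/13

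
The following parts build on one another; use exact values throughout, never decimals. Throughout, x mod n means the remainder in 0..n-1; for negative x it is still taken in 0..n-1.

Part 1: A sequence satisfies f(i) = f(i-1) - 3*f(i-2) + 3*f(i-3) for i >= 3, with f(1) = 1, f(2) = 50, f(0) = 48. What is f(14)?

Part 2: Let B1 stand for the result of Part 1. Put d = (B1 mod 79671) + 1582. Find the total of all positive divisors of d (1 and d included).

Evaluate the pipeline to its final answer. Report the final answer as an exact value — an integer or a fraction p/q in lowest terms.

Part 1: f(3) = 1*(50) - 3*(1) + 3*(48) = 191; iterating: f(3)=191, f(4)=44, f(5)=-379, f(6)=62, f(7)=1331, f(8)=8, f(9)=-3799, f(10)=170, f(11)=11591, f(12)=-316, f(13)=-34579, f(14)=1142; answer 1142
Part 2: B1 = 1142; d = 2724; 2724 = 2^2 * 3 * 227; sigma = (1 + 2 + 4) * (1 + 3) * (1 + 227) = 7 * 4 * 228 = 6384; answer 6384

6384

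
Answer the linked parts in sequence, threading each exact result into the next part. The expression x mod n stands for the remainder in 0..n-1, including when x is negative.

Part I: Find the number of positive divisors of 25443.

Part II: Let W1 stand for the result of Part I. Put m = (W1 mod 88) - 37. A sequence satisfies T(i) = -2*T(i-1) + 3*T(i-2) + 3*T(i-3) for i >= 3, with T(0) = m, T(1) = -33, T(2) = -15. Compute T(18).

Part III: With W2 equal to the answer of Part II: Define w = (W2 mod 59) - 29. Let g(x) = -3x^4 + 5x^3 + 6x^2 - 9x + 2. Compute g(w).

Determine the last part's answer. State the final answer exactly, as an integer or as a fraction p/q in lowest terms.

Part I: 25443 = 3^2 * 11 * 257; number of divisors = (2+1) * (1+1) * (1+1) = 12; answer 12
Part II: W1 = 12; m = -25; T(3) = -2*(-15) + 3*(-33) + 3*(-25) = -144; iterating: T(3)=-144, T(4)=144, T(5)=-765, T(6)=1530, T(7)=-4923, T(8)=12141, T(9)=-34461, T(10)=90576, T(11)=-248112, T(12)=664569, T(13)=-1801746, T(14)=4852863, T(15)=-13117257, T(16)=35387865, T(17)=-95568912, T(18)=257949648; answer 257949648
Part III: W2 = 257949648; w = 26; -3*(26)^4 + 5*(26)^3 + 6*(26)^2 - 9*(26)^1 + 2 = (-1370928) + (87880) + (4056) + (-234) + (2) = -1279224; answer -1279224

-1279224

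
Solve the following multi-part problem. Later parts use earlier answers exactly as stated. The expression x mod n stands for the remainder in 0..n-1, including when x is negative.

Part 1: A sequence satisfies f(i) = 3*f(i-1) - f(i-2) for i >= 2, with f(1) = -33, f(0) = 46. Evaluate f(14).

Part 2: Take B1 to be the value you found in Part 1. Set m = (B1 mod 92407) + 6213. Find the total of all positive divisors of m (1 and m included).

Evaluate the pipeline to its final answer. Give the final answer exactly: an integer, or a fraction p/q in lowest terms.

Part 1: f(2) = 3*(-33) - 1*(46) = -145; iterating: f(2)=-145, f(3)=-402, f(4)=-1061, f(5)=-2781, f(6)=-7282, f(7)=-19065, f(8)=-49913, f(9)=-130674, f(10)=-342109, f(11)=-895653, f(12)=-2344850, f(13)=-6138897, f(14)=-16071841; answer -16071841
Part 2: B1 = -16071841; m = 13190; 13190 = 2 * 5 * 1319; sigma = (1 + 2) * (1 + 5) * (1 + 1319) = 3 * 6 * 1320 = 23760; answer 23760

23760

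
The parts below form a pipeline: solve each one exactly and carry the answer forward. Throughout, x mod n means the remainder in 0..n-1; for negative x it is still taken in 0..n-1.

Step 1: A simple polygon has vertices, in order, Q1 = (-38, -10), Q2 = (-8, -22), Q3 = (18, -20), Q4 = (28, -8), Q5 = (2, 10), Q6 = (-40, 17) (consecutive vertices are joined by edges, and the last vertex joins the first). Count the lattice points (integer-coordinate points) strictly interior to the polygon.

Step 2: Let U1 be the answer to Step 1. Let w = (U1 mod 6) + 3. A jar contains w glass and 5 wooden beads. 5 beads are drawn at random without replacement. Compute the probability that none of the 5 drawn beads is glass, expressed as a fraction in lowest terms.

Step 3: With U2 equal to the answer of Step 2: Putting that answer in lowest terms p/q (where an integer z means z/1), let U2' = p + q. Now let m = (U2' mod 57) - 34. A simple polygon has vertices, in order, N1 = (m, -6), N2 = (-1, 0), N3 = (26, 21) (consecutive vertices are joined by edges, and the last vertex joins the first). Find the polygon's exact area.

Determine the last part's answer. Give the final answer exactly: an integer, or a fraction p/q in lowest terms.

192

Step 1: cross terms: (-38*-22 - -8*-10)=756, (-8*-20 - 18*-22)=556, (18*-8 - 28*-20)=416, (28*10 - 2*-8)=296, (2*17 - -40*10)=434, (-40*-10 - -38*17)=1046; twice the area = |3504| = 3504; area = 1752; boundary points = 6 + 2 + 2 + 2 + 7 + 1 = 20; strictly interior points = area - boundary/2 + 1 = 1743; answer 1743
Step 2: U1 = 1743; w = 6; total draws C(11,5) = 462; favorable C(5,5) = 1; P = 1/462; answer 1/462
Step 3: U2 = 1/462; threaded value p + q = 463; m = -27; cross terms: (-27*0 - -1*-6)=-6, (-1*21 - 26*0)=-21, (26*-6 - -27*21)=411; twice the area = |384| = 384; area = 192; answer 192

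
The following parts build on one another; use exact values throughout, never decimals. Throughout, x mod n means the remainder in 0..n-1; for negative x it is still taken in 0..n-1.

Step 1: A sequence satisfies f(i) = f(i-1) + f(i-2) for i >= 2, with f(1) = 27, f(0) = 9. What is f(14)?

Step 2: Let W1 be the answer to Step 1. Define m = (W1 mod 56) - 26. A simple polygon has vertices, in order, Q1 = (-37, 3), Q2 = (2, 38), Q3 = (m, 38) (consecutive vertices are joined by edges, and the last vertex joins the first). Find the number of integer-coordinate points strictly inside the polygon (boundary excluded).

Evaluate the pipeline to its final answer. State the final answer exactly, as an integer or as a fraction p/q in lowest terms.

Step 1: f(2) = 1*(27) + 1*(9) = 36; iterating: f(2)=36, f(3)=63, f(4)=99, f(5)=162, f(6)=261, f(7)=423, f(8)=684, f(9)=1107, f(10)=1791, f(11)=2898, f(12)=4689, f(13)=7587, f(14)=12276; answer 12276
Step 2: W1 = 12276; m = -14; cross terms: (-37*38 - 2*3)=-1412, (2*38 - -14*38)=608, (-14*3 - -37*38)=1364; twice the area = |560| = 560; area = 280; boundary points = 1 + 16 + 1 = 18; strictly interior points = area - boundary/2 + 1 = 272; answer 272

272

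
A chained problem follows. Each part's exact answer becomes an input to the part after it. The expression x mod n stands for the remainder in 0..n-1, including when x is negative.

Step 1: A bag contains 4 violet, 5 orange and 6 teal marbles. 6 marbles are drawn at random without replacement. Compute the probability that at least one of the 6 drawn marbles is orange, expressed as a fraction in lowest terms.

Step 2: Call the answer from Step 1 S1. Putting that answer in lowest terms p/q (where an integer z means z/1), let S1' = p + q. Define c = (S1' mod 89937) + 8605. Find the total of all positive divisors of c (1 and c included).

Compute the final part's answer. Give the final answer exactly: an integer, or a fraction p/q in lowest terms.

Step 1: total draws C(15,6) = 5005; complement C(10,6) = 210; favorable 5005 - 210 = 4795; P = 137/143; answer 137/143
Step 2: S1 = 137/143; threaded value p + q = 280; c = 8885; 8885 = 5 * 1777; sigma = (1 + 5) * (1 + 1777) = 6 * 1778 = 10668; answer 10668

10668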